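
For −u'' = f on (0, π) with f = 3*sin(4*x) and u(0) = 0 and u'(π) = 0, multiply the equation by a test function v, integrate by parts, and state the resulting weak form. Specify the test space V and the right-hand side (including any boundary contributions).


V = {v ∈ H^1(0, π) : v(0) = 0} (test functions vanish at x = 0 where u is specified); weak form: ∫_0^π u'v' dx = ∫_0^π (3*sin(4*x)) v dx for all v ∈ V.

Multiply both sides by a test function v and integrate from 0 to π:
  ∫_0^π −u''(x) v(x) dx = ∫_0^π f(x) v(x) dx.
Integrate the LHS by parts once:
  ∫_0^π −u'' v dx = −[u'(x) v(x)]_0^π + ∫_0^π u'(x) v'(x) dx.
Thus ∫_0^π u'(x) v'(x) dx = ∫_0^π f(x) v(x) dx + [u'(x) v(x)]_0^π.
Choose V so that boundary terms are either known or forced to vanish.
Mixed BC: u(0) = 0 (Dirichlet) and u'(π) = 0 (Neumann). Define V = {v ∈ H^1(0, π) : v(0) = 0}. Then [u' v]_0^π = u'(π)·v(π) − u'(0)·0 = 0.
Weak formulation: find u (satisfying any essential BC) such that ∫_0^π u'(x) v'(x) dx = ∫_0^π f v dx for all v ∈ V (Dirichlet at 0 absorbed into V; the Neumann datum at x = π is zero, so no boundary term remains).
Substituting f(x) = 3*sin(4*x), the right-hand side is ∫_0^π (3*sin(4*x)) v dx.


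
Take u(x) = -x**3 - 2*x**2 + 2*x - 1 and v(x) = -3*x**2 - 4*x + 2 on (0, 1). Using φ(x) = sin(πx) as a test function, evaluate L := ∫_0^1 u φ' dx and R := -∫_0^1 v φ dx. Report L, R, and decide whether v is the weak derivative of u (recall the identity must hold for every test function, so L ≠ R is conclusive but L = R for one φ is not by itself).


LHS = -12/π^3 + 3/π, RHS = -12/π^3 + 3/π. Yes, v = u' weakly.

u(x) = -x**3 - 2*x**2 + 2*x - 1, classical derivative u'(x) = -3*x**2 - 4*x + 2.
φ(x) = sin(πx), so φ'(x) = π*cos(π*x).
Note φ(0) = φ(1) = 0, so the boundary term u·φ vanishes.
LHS = ∫_0^1 u(x) φ'(x) dx = ∫_0^1 (-π*x^3*cos(π*x) - 2*π*x^2*cos(π*x) + 2*π*x*cos(π*x) - π*cos(π*x)) dx. Term by term:
  ∫_0^1 -π*cos(π*x) dx = 0;  ∫_0^1 -π*x^3*cos(π*x) dx = -12/π^3 + 3/π;  ∫_0^1 -2*π*x^2*cos(π*x) dx = 4/π;
  ∫_0^1 2*π*x*cos(π*x) dx = -4/π.
Sum: 0 + -12/π^3 + 3/π + 4/π − 4/π = -12/π^3 + 3/π.
So LHS = -12/π^3 + 3/π.
∫_0^1 v(x) φ(x) dx = ∫_0^1 (-3*x^2*sin(π*x) - 4*x*sin(π*x) + 2*sin(π*x)) dx. Term by term:
  ∫_0^1 2*sin(π*x) dx = 4/π;  ∫_0^1 -4*x*sin(π*x) dx = -4/π;  ∫_0^1 -3*x^2*sin(π*x) dx = -3/π + 12/π^3.
Sum: 4/π − 4/π + -3/π + 12/π^3 = -3/π + 12/π^3.
So RHS = -∫_0^1 v(x) φ(x) dx = -12/π^3 + 3/π.
LHS = RHS, so the identity holds for this test φ.
Moreover u is smooth here and v(x) = u'(x) = -3*x**2 - 4*x + 2 pointwise, so the identity holds for every test function. Hence v is the weak derivative of u.


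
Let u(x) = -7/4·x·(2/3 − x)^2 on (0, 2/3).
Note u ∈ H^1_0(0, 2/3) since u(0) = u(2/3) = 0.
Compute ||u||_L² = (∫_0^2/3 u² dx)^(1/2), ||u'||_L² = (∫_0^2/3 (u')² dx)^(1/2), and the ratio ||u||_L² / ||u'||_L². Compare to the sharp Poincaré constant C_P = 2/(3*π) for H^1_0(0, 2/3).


||u||_L² / ||u'||_L² = sqrt(14)/21 < C_P = 2/(3*π).

u(x) = -7/4·x·(2/3 − x)^2, so u'(x) = -21*x^2/4 + 14*x/3 - 7/9.
u(x) = -7/4·x·(2/3 − x)^2 vanishes at x = 0 and x = 2/3, so u ∈ H^1_0(0, 2/3). Differentiate via the product rule and integrate the resulting polynomials term by term.
  ∫_0^2/3 u² dx = ∫_0^2/3 (49*x^6/16 - 49*x^5/6 + 49*x^4/6 - 98*x^3/27 + 49*x^2/81) dx. Term by term:
    ∫_0^2/3 49*x^6/16 dx = 56/2187;  ∫_0^2/3 -49*x^5/6 dx = -784/6561;  ∫_0^2/3 49*x^4/6 dx = 784/3645;
    ∫_0^2/3 -98*x^3/27 dx = -392/2187;  ∫_0^2/3 49*x^2/81 dx = 392/6561.
  Sum: 56/2187 − 784/6561 + 784/3645 − 392/2187 + 392/6561 = 56/32805.
  ∫_0^2/3 (u')² dx = ∫_0^2/3 (441*x^4/16 - 49*x^3 + 539*x^2/18 - 196*x/27 + 49/81) dx. Term by term:
    ∫_0^2/3 441*x^4/16 dx = 98/135;  ∫_0^2/3 -49*x^3 dx = -196/81;  ∫_0^2/3 539*x^2/18 dx = 2156/729;
    ∫_0^2/3 -196*x/27 dx = -392/243;  ∫_0^2/3 49/81 dx = 98/243.
  Sum: 98/135 − 196/81 + 2156/729 − 392/243 + 98/243 = 196/3645.
∫_0^2/3 u² dx = 56/32805, so ||u||_L² = 2*sqrt(70)/405.
∫_0^2/3 (u')² dx = 196/3645, so ||u'||_L² = 14*sqrt(5)/135.
Ratio ||u||_L² / ||u'||_L² = sqrt(14)/21.
Sharp Poincaré constant on H^1_0(0, 2/3) is C_P = L/π = 2/(3*π), achieved by sin(3*π/2·x).
A polynomial bump cannot attain the sharp Poincaré constant (only the first sine eigenfunction does), so the ratio is strictly less than C_P, consistent with ||u||_L² ≤ C_P ||u'||_L².


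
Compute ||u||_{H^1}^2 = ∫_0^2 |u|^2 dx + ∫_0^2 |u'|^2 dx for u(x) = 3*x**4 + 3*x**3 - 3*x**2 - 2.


||u||_{H^1}^2 = 171576/35

The H^1 norm (squared) on an interval (0, L) is
  ||u||_{H^1}^2 = ∫_0^L u(x)^2 dx + ∫_0^L u'(x)^2 dx.
Compute u'(x) = 12*x**3 + 9*x**2 - 6*x.
Then u(x)^2 = 9*x**8 + 18*x**7 - 9*x**6 - 18*x**5 - 3*x**4 - 12*x**3 + 12*x**2 + 4 and u'(x)^2 = 144*x**6 + 216*x**5 - 63*x**4 - 108*x**3 + 36*x**2.
Integrate each monomial from 0 to 2 using ∫_0^2 c·x^n dx = c·2^(n+1)/(n+1):
  ∫_0^2 u(x)^2 dx = ∫_0^2 (9*x^8 + 18*x^7 - 9*x^6 - 18*x^5 - 3*x^4 - 12*x^3 + 12*x^2 + 4) dx. Term by term:
    ∫_0^2 9*x^8 dx = 512;  ∫_0^2 18*x^7 dx = 576;  ∫_0^2 -9*x^6 dx = -1152/7;
    ∫_0^2 -18*x^5 dx = -192;  ∫_0^2 -3*x^4 dx = -96/5;  ∫_0^2 -12*x^3 dx = -48;
    ∫_0^2 12*x^2 dx = 32;  ∫_0^2 4 dx = 8.
  Sum: 512 + 576 − 1152/7 − 192 − 96/5 − 48 + 32 + 8 = 24648/35.
  ∫_0^2 u'(x)^2 dx = ∫_0^2 (144*x^6 + 216*x^5 - 63*x^4 - 108*x^3 + 36*x^2) dx. Term by term:
    ∫_0^2 144*x^6 dx = 18432/7;  ∫_0^2 216*x^5 dx = 2304;  ∫_0^2 -63*x^4 dx = -2016/5;
    ∫_0^2 -108*x^3 dx = -432;  ∫_0^2 36*x^2 dx = 96.
  Sum: 18432/7 + 2304 − 2016/5 − 432 + 96 = 146928/35.
Adding: ||u||_{H^1}^2 = 24648/35 + 146928/35 = 171576/35.


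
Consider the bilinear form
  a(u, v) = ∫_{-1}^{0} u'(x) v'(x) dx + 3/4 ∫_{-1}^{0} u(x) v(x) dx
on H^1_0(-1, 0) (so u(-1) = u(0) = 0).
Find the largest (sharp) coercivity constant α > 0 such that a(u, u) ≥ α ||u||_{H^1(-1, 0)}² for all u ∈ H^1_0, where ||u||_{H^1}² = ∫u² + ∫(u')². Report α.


α = (3/4 + π^2)/(1 + π^2)

Coercivity of a(·,·) on H^1_0(-1, 0) means a(u, u) ≥ α ||u||_{H^1}² for every u ∈ H^1_0.
The interval has length L = 1, and Poincaré/coercivity depend only on L. Here a(u, u) = ∫(u')² + (3/4)·∫u².
Here 0 < c = 3/4 < 1. The condition a(u,u) ≥ α||u||_{H^1}² reads (1−α)∫(u')² ≥ (α−c)∫u². Any admissible α is ≤ 1 (rapidly oscillating u have ∫u²/∫(u')² → 0), and α = 1 would force 0 ≥ (1−c)∫u², impossible since c < 1; so 1−α > 0. By the sharp Poincaré inequality on H^1_0 of an interval of length L, ∫(u')² ≥ (π/L)²∫u² with equality for the first sine mode sin(π(x−x₀)/L) (x₀ the left endpoint), so the inequality holds for all u iff (1−α)(π/L)² ≥ α − c, i.e. α ≤ ((π/L)² + c)/((π/L)² + 1) = (1 + c(L/π)²)/(1 + (L/π)²). With (π/L)² = π^2 and c = 3/4, the largest admissible constant is α = ((π/L)² + c)/((π/L)² + 1).
Simplifying, α = (3/4 + π^2)/(1 + π^2).


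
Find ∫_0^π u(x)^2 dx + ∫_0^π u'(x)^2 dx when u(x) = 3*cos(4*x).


||u||_{H^1(0,π)}^2 = 153*π/2

u'(x) = -12*sin(4*x).
Expand u² and (u')² and integrate term by term on (0, π), using: for integers n ≥ 1, ∫_0^π sin²(nx) dx = ∫_0^π cos²(nx) dx = π/2; for n ≠ n', ∫_0^π sin(nx)sin(n'x) dx = ∫_0^π cos(nx)cos(n'x) dx = 0; and by product-to-sum, ∫_0^π sin(nx)cos(n'x) dx = ½∫_0^π [sin((n+n')x) + sin((n−n')x)] dx, which is 0 when n+n' is even and 2n/(n²−n'²) when n+n' is odd (it need not vanish on (0, π)).
  u² squared terms: (3)²·∫cos(4x)² dx = 9·π/2 = 9*π/2.
  So ∫_0^π u² dx = 9*π/2.
  (u')² squared terms: (-12)²·∫sin(4x)² dx = 144·π/2 = 72*π.
  So ∫_0^π (u')² dx = 72*π.
||u||_{H^1}^2 = (9*π/2) + (72*π) = 153*π/2.


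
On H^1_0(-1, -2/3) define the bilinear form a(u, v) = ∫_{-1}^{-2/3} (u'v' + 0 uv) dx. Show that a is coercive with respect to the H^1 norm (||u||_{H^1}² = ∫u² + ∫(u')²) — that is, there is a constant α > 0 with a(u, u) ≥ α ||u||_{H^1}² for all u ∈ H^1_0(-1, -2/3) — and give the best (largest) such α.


α = 9*π^2/(1 + 9*π^2)

Coercivity of a(·,·) on H^1_0(-1, -2/3) means a(u, u) ≥ α ||u||_{H^1}² for every u ∈ H^1_0.
The interval has length L = 1/3, and Poincaré/coercivity depend only on L. Here a(u, u) = ∫(u')² + (0)·∫u².
Here c = 0, so a(u,u) = ∫(u')² alone. The condition a(u,u) ≥ α||u||_{H^1}² reads (1−α)∫(u')² ≥ (α−c)∫u². Any admissible α is ≤ 1 (rapidly oscillating u have ∫u²/∫(u')² → 0), and α = 1 would force 0 ≥ (1−c)∫u², impossible since c < 1; so 1−α > 0. By the sharp Poincaré inequality on H^1_0 of an interval of length L, ∫(u')² ≥ (π/L)²∫u² with equality for the first sine mode sin(π(x−x₀)/L) (x₀ the left endpoint), so the inequality holds for all u iff (1−α)(π/L)² ≥ α − c, i.e. α ≤ ((π/L)² + c)/((π/L)² + 1) = (1 + c(L/π)²)/(1 + (L/π)²). (Direct route, valid since c ≤ 0: Poincaré gives c∫u² ≥ c(L/π)²∫(u')², so a(u,u) ≥ (1 + c(L/π)²)∫(u')², while ||u||_{H^1}² ≤ (1 + (L/π)²)∫(u')²; dividing yields the same α.) With (π/L)² = 9*π^2 and c = 0, the largest admissible constant is α = ((π/L)² + c)/((π/L)² + 1).
Simplifying, α = 9*π^2/(1 + 9*π^2).


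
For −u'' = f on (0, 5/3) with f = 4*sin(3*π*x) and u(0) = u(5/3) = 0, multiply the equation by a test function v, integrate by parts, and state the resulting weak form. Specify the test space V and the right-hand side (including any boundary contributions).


V = H^1_0(0, 5/3) (so v(0) = v(5/3) = 0); weak form: ∫_0^5/3 u'v' dx = ∫_0^5/3 (4*sin(3*π*x)) v dx for all v ∈ V.

Multiply both sides by a test function v and integrate from 0 to 5/3:
  ∫_0^5/3 −u''(x) v(x) dx = ∫_0^5/3 f(x) v(x) dx.
Integrate the LHS by parts once:
  ∫_0^5/3 −u'' v dx = −[u'(x) v(x)]_0^5/3 + ∫_0^5/3 u'(x) v'(x) dx.
Thus ∫_0^5/3 u'(x) v'(x) dx = ∫_0^5/3 f(x) v(x) dx + [u'(x) v(x)]_0^5/3.
Choose V so that boundary terms are either known or forced to vanish.
u is Dirichlet: u(0) = u(5/3) = 0. Let V = H^1_0(0, 5/3); then v(0) = v(5/3) = 0, and [u' v]_0^5/3 = 0.
Weak formulation: find u (satisfying any essential BC) such that ∫_0^5/3 u'(x) v'(x) dx = ∫_0^5/3 f v dx for all v ∈ V.
Substituting f(x) = 4*sin(3*π*x), the right-hand side is ∫_0^5/3 (4*sin(3*π*x)) v dx.


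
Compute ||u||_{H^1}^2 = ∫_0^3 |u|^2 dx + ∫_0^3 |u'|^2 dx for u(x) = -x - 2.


||u||_{H^1}^2 = 42

The H^1 norm (squared) on an interval (0, L) is
  ||u||_{H^1}^2 = ∫_0^L u(x)^2 dx + ∫_0^L u'(x)^2 dx.
Compute u'(x) = -1.
Then u(x)^2 = x**2 + 4*x + 4 and u'(x)^2 = 1.
Integrate each monomial from 0 to 3 using ∫_0^3 c·x^n dx = c·3^(n+1)/(n+1):
  ∫_0^3 u(x)^2 dx = ∫_0^3 (x^2 + 4*x + 4) dx. Term by term:
    ∫_0^3 x^2 dx = 9;  ∫_0^3 4*x dx = 18;  ∫_0^3 4 dx = 12.
  Sum: 9 + 18 + 12 = 39.
  ∫_0^3 u'(x)^2 dx = ∫_0^3 (1) dx. Term by term:
    ∫_0^3 1 dx = 3.
Adding: ||u||_{H^1}^2 = 39 + 3 = 42.


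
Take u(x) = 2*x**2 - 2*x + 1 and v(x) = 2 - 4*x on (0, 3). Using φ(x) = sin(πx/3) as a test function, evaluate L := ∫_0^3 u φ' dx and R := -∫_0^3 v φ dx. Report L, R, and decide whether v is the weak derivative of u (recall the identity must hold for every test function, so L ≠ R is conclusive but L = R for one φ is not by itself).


LHS = -24/π, RHS = 24/π. No, v is not the weak derivative of u.

u(x) = 2*x**2 - 2*x + 1, classical derivative u'(x) = 4*x - 2.
φ(x) = sin(πx/3), so φ'(x) = π*cos(π*x/3)/3.
Note φ(0) = φ(3) = 0, so the boundary term u·φ vanishes.
LHS = ∫_0^3 u(x) φ'(x) dx = ∫_0^3 (2*π*x^2*cos(π*x/3)/3 - 2*π*x*cos(π*x/3)/3 + π*cos(π*x/3)/3) dx. Term by term:
  ∫_0^3 π*cos(π*x/3)/3 dx = 0;  ∫_0^3 -2*π*x*cos(π*x/3)/3 dx = 12/π;  ∫_0^3 2*π*x^2*cos(π*x/3)/3 dx = -36/π.
Sum: 0 + 12/π − 36/π = -24/π.
So LHS = -24/π.
∫_0^3 v(x) φ(x) dx = ∫_0^3 (-4*x*sin(π*x/3) + 2*sin(π*x/3)) dx. Term by term:
  ∫_0^3 2*sin(π*x/3) dx = 12/π;  ∫_0^3 -4*x*sin(π*x/3) dx = -36/π.
Sum: 12/π − 36/π = -24/π.
So RHS = -∫_0^3 v(x) φ(x) dx = 24/π.
LHS − RHS = -48/π ≠ 0, so the identity fails.
(For a valid weak derivative the identity must hold for EVERY test function, in particular this one. The failure shows v is NOT the weak derivative of u.)
Correct weak derivative would be u'(x) = 4*x - 2.


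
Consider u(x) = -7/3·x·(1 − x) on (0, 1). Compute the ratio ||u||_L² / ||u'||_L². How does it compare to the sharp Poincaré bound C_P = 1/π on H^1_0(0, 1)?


||u||_L² / ||u'||_L² = sqrt(10)/10 < C_P = 1/π.

u(x) = -7/3·x·(1 − x), so u'(x) = 14*x/3 - 7/3.
u(x) = -7/3·x·(1 − x) vanishes at x = 0 and x = 1, so u ∈ H^1_0(0, 1). Differentiate via the product rule and integrate the resulting polynomials term by term.
  ∫_0^1 u² dx = ∫_0^1 (49*x^4/9 - 98*x^3/9 + 49*x^2/9) dx. Term by term:
    ∫_0^1 49*x^4/9 dx = 49/45;  ∫_0^1 -98*x^3/9 dx = -49/18;  ∫_0^1 49*x^2/9 dx = 49/27.
  Sum: 49/45 − 49/18 + 49/27 = 49/270.
  ∫_0^1 (u')² dx = ∫_0^1 (196*x^2/9 - 196*x/9 + 49/9) dx. Term by term:
    ∫_0^1 196*x^2/9 dx = 196/27;  ∫_0^1 -196*x/9 dx = -98/9;  ∫_0^1 49/9 dx = 49/9.
  Sum: 196/27 − 98/9 + 49/9 = 49/27.
∫_0^1 u² dx = 49/270, so ||u||_L² = 7*sqrt(30)/90.
∫_0^1 (u')² dx = 49/27, so ||u'||_L² = 7*sqrt(3)/9.
Ratio ||u||_L² / ||u'||_L² = sqrt(10)/10.
Sharp Poincaré constant on H^1_0(0, 1) is C_P = L/π = 1/π, achieved by sin(π·x).
A polynomial bump cannot attain the sharp Poincaré constant (only the first sine eigenfunction does), so the ratio is strictly less than C_P, consistent with ||u||_L² ≤ C_P ||u'||_L².


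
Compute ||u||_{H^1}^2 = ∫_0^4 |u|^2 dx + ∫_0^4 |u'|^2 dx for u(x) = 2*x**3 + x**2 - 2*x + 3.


||u||_{H^1}^2 = 2074676/105

The H^1 norm (squared) on an interval (0, L) is
  ||u||_{H^1}^2 = ∫_0^L u(x)^2 dx + ∫_0^L u'(x)^2 dx.
Compute u'(x) = 6*x**2 + 2*x - 2.
Then u(x)^2 = 4*x**6 + 4*x**5 - 7*x**4 + 8*x**3 + 10*x**2 - 12*x + 9 and u'(x)^2 = 36*x**4 + 24*x**3 - 20*x**2 - 8*x + 4.
Integrate each monomial from 0 to 4 using ∫_0^4 c·x^n dx = c·4^(n+1)/(n+1):
  ∫_0^4 u(x)^2 dx = ∫_0^4 (4*x^6 + 4*x^5 - 7*x^4 + 8*x^3 + 10*x^2 - 12*x + 9) dx. Term by term:
    ∫_0^4 4*x^6 dx = 65536/7;  ∫_0^4 4*x^5 dx = 8192/3;  ∫_0^4 -7*x^4 dx = -7168/5;
    ∫_0^4 8*x^3 dx = 512;  ∫_0^4 10*x^2 dx = 640/3;  ∫_0^4 -12*x dx = -96;
    ∫_0^4 9 dx = 36.
  Sum: 65536/7 + 8192/3 − 7168/5 + 512 + 640/3 − 96 + 36 = 396364/35.
  ∫_0^4 u'(x)^2 dx = ∫_0^4 (36*x^4 + 24*x^3 - 20*x^2 - 8*x + 4) dx. Term by term:
    ∫_0^4 36*x^4 dx = 36864/5;  ∫_0^4 24*x^3 dx = 1536;  ∫_0^4 -20*x^2 dx = -1280/3;
    ∫_0^4 -8*x dx = -64;  ∫_0^4 4 dx = 16.
  Sum: 36864/5 + 1536 − 1280/3 − 64 + 16 = 126512/15.
Adding: ||u||_{H^1}^2 = 396364/35 + 126512/15 = 2074676/105.


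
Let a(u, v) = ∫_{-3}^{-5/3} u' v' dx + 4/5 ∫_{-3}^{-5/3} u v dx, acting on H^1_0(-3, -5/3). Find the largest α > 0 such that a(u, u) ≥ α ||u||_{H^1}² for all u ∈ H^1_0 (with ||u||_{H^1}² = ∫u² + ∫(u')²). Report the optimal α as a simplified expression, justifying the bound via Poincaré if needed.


α = (64 + 45*π^2)/(5*(16 + 9*π^2))

Coercivity of a(·,·) on H^1_0(-3, -5/3) means a(u, u) ≥ α ||u||_{H^1}² for every u ∈ H^1_0.
The interval has length L = 4/3, and Poincaré/coercivity depend only on L. Here a(u, u) = ∫(u')² + (4/5)·∫u².
Here 0 < c = 4/5 < 1. The condition a(u,u) ≥ α||u||_{H^1}² reads (1−α)∫(u')² ≥ (α−c)∫u². Any admissible α is ≤ 1 (rapidly oscillating u have ∫u²/∫(u')² → 0), and α = 1 would force 0 ≥ (1−c)∫u², impossible since c < 1; so 1−α > 0. By the sharp Poincaré inequality on H^1_0 of an interval of length L, ∫(u')² ≥ (π/L)²∫u² with equality for the first sine mode sin(π(x−x₀)/L) (x₀ the left endpoint), so the inequality holds for all u iff (1−α)(π/L)² ≥ α − c, i.e. α ≤ ((π/L)² + c)/((π/L)² + 1) = (1 + c(L/π)²)/(1 + (L/π)²). With (π/L)² = 9*π^2/16 and c = 4/5, the largest admissible constant is α = ((π/L)² + c)/((π/L)² + 1).
Simplifying, α = (64 + 45*π^2)/(5*(16 + 9*π^2)).


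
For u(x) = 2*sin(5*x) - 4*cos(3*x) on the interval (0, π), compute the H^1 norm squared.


||u||_{H^1(0,π)}^2 = 132*π

u'(x) = 12*sin(3*x) + 10*cos(5*x).
Expand u² and (u')² and integrate term by term on (0, π), using: for integers n ≥ 1, ∫_0^π sin²(nx) dx = ∫_0^π cos²(nx) dx = π/2; for n ≠ n', ∫_0^π sin(nx)sin(n'x) dx = ∫_0^π cos(nx)cos(n'x) dx = 0; and by product-to-sum, ∫_0^π sin(nx)cos(n'x) dx = ½∫_0^π [sin((n+n')x) + sin((n−n')x)] dx, which is 0 when n+n' is even and 2n/(n²−n'²) when n+n' is odd (it need not vanish on (0, π)).
  u² squared terms: (-4)²·∫cos(3x)² dx = 16·π/2 = 8*π;  (2)²·∫sin(5x)² dx = 4·π/2 = 2*π.
  u² cross terms: 2·(-4)·(2)·∫cos(3x)·sin(5x) dx = -16·(0) = 0.
  So ∫_0^π u² dx = 8*π + 2*π + 0 = 10*π.
  (u')² squared terms: (10)²·∫cos(5x)² dx = 100·π/2 = 50*π;  (12)²·∫sin(3x)² dx = 144·π/2 = 72*π.
  (u')² cross terms: 2·(10)·(12)·∫cos(5x)·sin(3x) dx = 240·(0) = 0.
  So ∫_0^π (u')² dx = 50*π + 72*π + 0 = 122*π.
||u||_{H^1}^2 = (10*π) + (122*π) = 132*π.


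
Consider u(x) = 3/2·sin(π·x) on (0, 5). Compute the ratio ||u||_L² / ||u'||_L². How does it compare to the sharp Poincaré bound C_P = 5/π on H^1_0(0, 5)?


||u||_L² / ||u'||_L² = 1/π < C_P = 5/π.

u(x) = 3/2·sin(π·x), so u'(x) = 3*π*cos(π*x)/2.
Writing u(x) = A·sin(kπx/L) with A = 3/2 and k = 5, use ∫_0^L sin²(kπx/L) dx = L/2 and ∫_0^L cos²(kπx/L) dx = L/2.
u² = 9/4·sin²(π·x) and (u')² = 9*π^2/4·cos²(π·x), and each of sin², cos² integrates to L/2 = 5/2 over (0, 5).
∫_0^5 u² dx = 45/8, so ||u||_L² = 3*sqrt(10)/4.
∫_0^5 (u')² dx = 45*π^2/8, so ||u'||_L² = 3*sqrt(10)*π/4.
Ratio ||u||_L² / ||u'||_L² = 1/π.
Sharp Poincaré constant on H^1_0(0, 5) is C_P = L/π = 5/π, achieved by sin(π/5·x).
This is the k = 5 harmonic; the ratio L/(kπ) is strictly less than C_P = L/π, consistent with the sharp inequality ||u||_L² ≤ C_P ||u'||_L².


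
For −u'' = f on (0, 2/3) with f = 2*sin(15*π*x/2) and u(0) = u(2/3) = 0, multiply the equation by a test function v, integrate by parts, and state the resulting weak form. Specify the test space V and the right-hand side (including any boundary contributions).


V = H^1_0(0, 2/3) (so v(0) = v(2/3) = 0); weak form: ∫_0^2/3 u'v' dx = ∫_0^2/3 (2*sin(15*π*x/2)) v dx for all v ∈ V.

Multiply both sides by a test function v and integrate from 0 to 2/3:
  ∫_0^2/3 −u''(x) v(x) dx = ∫_0^2/3 f(x) v(x) dx.
Integrate the LHS by parts once:
  ∫_0^2/3 −u'' v dx = −[u'(x) v(x)]_0^2/3 + ∫_0^2/3 u'(x) v'(x) dx.
Thus ∫_0^2/3 u'(x) v'(x) dx = ∫_0^2/3 f(x) v(x) dx + [u'(x) v(x)]_0^2/3.
Choose V so that boundary terms are either known or forced to vanish.
u is Dirichlet: u(0) = u(2/3) = 0. Let V = H^1_0(0, 2/3); then v(0) = v(2/3) = 0, and [u' v]_0^2/3 = 0.
Weak formulation: find u (satisfying any essential BC) such that ∫_0^2/3 u'(x) v'(x) dx = ∫_0^2/3 f v dx for all v ∈ V.
Substituting f(x) = 2*sin(15*π*x/2), the right-hand side is ∫_0^2/3 (2*sin(15*π*x/2)) v dx.


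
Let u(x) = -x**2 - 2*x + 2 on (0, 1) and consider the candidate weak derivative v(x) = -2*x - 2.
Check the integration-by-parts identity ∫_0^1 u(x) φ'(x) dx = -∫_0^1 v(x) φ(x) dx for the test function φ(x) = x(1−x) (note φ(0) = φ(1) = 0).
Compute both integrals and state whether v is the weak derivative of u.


LHS = 1/2, RHS = 1/2. Yes, v = u' weakly.

u(x) = -x**2 - 2*x + 2, classical derivative u'(x) = -2*x - 2.
φ(x) = x(1−x), so φ'(x) = 1 - 2*x.
Note φ(0) = φ(1) = 0, so the boundary term u·φ vanishes.
LHS = ∫_0^1 u(x) φ'(x) dx = ∫_0^1 (2*x^3 + 3*x^2 - 6*x + 2) dx. Term by term:
  ∫_0^1 2*x^3 dx = 1/2;  ∫_0^1 3*x^2 dx = 1;  ∫_0^1 -6*x dx = -3;
  ∫_0^1 2 dx = 2.
Sum: 1/2 + 1 − 3 + 2 = 1/2.
So LHS = 1/2.
∫_0^1 v(x) φ(x) dx = ∫_0^1 (2*x^3 - 2*x) dx. Term by term:
  ∫_0^1 2*x^3 dx = 1/2;  ∫_0^1 -2*x dx = -1.
Sum: 1/2 − 1 = -1/2.
So RHS = -∫_0^1 v(x) φ(x) dx = 1/2.
LHS = RHS, so the identity holds for this test φ.
Moreover u is smooth here and v(x) = u'(x) = -2*x - 2 pointwise, so the identity holds for every test function. Hence v is the weak derivative of u.


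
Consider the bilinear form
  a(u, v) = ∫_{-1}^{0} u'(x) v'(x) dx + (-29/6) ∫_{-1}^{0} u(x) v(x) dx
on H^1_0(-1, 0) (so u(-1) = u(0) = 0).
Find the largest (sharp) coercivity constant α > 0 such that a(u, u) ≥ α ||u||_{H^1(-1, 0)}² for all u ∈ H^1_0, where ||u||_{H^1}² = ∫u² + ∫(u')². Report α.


α = (-29/6 + π^2)/(1 + π^2)

Coercivity of a(·,·) on H^1_0(-1, 0) means a(u, u) ≥ α ||u||_{H^1}² for every u ∈ H^1_0.
The interval has length L = 1, and Poincaré/coercivity depend only on L. Here a(u, u) = ∫(u')² + (-29/6)·∫u².
Here c = -29/6 < 0 with |c| < (π/L)² = π^2, so coercivity still holds. The condition a(u,u) ≥ α||u||_{H^1}² reads (1−α)∫(u')² ≥ (α−c)∫u². Any admissible α is ≤ 1 (rapidly oscillating u have ∫u²/∫(u')² → 0), and α = 1 would force 0 ≥ (1−c)∫u², impossible since c < 1; so 1−α > 0. By the sharp Poincaré inequality on H^1_0 of an interval of length L, ∫(u')² ≥ (π/L)²∫u² with equality for the first sine mode sin(π(x−x₀)/L) (x₀ the left endpoint), so the inequality holds for all u iff (1−α)(π/L)² ≥ α − c, i.e. α ≤ ((π/L)² + c)/((π/L)² + 1) = (1 + c(L/π)²)/(1 + (L/π)²). (Direct route, valid since c ≤ 0: Poincaré gives c∫u² ≥ c(L/π)²∫(u')², so a(u,u) ≥ (1 + c(L/π)²)∫(u')², while ||u||_{H^1}² ≤ (1 + (L/π)²)∫(u')²; dividing yields the same α.) With (π/L)² = π^2 and c = -29/6, the largest admissible constant is α = ((π/L)² + c)/((π/L)² + 1).
Simplifying, α = (-29/6 + π^2)/(1 + π^2).


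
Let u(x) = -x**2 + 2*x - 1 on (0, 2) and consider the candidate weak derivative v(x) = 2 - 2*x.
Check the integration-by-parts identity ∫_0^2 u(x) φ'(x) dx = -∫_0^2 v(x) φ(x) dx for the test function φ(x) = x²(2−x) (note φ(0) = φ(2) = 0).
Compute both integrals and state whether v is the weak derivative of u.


LHS = 8/15, RHS = 8/15. Yes, v = u' weakly.

u(x) = -x**2 + 2*x - 1, classical derivative u'(x) = 2 - 2*x.
φ(x) = x²(2−x), so φ'(x) = x*(4 - 3*x).
Note φ(0) = φ(2) = 0, so the boundary term u·φ vanishes.
LHS = ∫_0^2 u(x) φ'(x) dx = ∫_0^2 (3*x^4 - 10*x^3 + 11*x^2 - 4*x) dx. Term by term:
  ∫_0^2 3*x^4 dx = 96/5;  ∫_0^2 -10*x^3 dx = -40;  ∫_0^2 11*x^2 dx = 88/3;
  ∫_0^2 -4*x dx = -8.
Sum: 96/5 − 40 + 88/3 − 8 = 8/15.
So LHS = 8/15.
∫_0^2 v(x) φ(x) dx = ∫_0^2 (2*x^4 - 6*x^3 + 4*x^2) dx. Term by term:
  ∫_0^2 2*x^4 dx = 64/5;  ∫_0^2 -6*x^3 dx = -24;  ∫_0^2 4*x^2 dx = 32/3.
Sum: 64/5 − 24 + 32/3 = -8/15.
So RHS = -∫_0^2 v(x) φ(x) dx = 8/15.
LHS = RHS, so the identity holds for this test φ.
Moreover u is smooth here and v(x) = u'(x) = 2 - 2*x pointwise, so the identity holds for every test function. Hence v is the weak derivative of u.


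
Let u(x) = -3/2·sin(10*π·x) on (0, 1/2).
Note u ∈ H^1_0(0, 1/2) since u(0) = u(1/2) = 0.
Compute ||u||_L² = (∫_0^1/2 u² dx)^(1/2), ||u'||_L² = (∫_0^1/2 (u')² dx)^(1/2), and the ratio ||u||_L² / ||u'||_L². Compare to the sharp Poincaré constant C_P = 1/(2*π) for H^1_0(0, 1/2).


||u||_L² / ||u'||_L² = 1/(10*π) < C_P = 1/(2*π).

u(x) = -3/2·sin(10*π·x), so u'(x) = -15*π*cos(10*π*x).
Writing u(x) = A·sin(kπx/L) with A = -3/2 and k = 5, use ∫_0^L sin²(kπx/L) dx = L/2 and ∫_0^L cos²(kπx/L) dx = L/2.
u² = 9/4·sin²(10*π·x) and (u')² = 225*π^2·cos²(10*π·x), and each of sin², cos² integrates to L/2 = 1/4 over (0, 1/2).
∫_0^1/2 u² dx = 9/16, so ||u||_L² = 3/4.
∫_0^1/2 (u')² dx = 225*π^2/4, so ||u'||_L² = 15*π/2.
Ratio ||u||_L² / ||u'||_L² = 1/(10*π).
Sharp Poincaré constant on H^1_0(0, 1/2) is C_P = L/π = 1/(2*π), achieved by sin(2*π·x).
This is the k = 5 harmonic; the ratio L/(kπ) is strictly less than C_P = L/π, consistent with the sharp inequality ||u||_L² ≤ C_P ||u'||_L².


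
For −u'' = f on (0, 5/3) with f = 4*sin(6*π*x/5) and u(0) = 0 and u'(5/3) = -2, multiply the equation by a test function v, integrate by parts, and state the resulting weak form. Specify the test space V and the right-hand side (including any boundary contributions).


V = {v ∈ H^1(0, 5/3) : v(0) = 0} (test functions vanish at x = 0 where u is specified); weak form: ∫_0^5/3 u'v' dx = ∫_0^5/3 (4*sin(6*π*x/5)) v dx − 2·v(5/3) for all v ∈ V.

Multiply both sides by a test function v and integrate from 0 to 5/3:
  ∫_0^5/3 −u''(x) v(x) dx = ∫_0^5/3 f(x) v(x) dx.
Integrate the LHS by parts once:
  ∫_0^5/3 −u'' v dx = −[u'(x) v(x)]_0^5/3 + ∫_0^5/3 u'(x) v'(x) dx.
Thus ∫_0^5/3 u'(x) v'(x) dx = ∫_0^5/3 f(x) v(x) dx + [u'(x) v(x)]_0^5/3.
Choose V so that boundary terms are either known or forced to vanish.
Mixed BC: u(0) = 0 (Dirichlet) and u'(5/3) = -2 (Neumann). Define V = {v ∈ H^1(0, 5/3) : v(0) = 0}. Then [u' v]_0^5/3 = u'(5/3)·v(5/3) − u'(0)·0 = − 2·v(5/3).
Weak formulation: find u (satisfying any essential BC) such that ∫_0^5/3 u'(x) v'(x) dx = ∫_0^5/3 f v dx − 2·v(5/3) for all v ∈ V (Dirichlet at 0 absorbed into V; Neumann datum at x = 5/3 contributes the boundary term).
Substituting f(x) = 4*sin(6*π*x/5), the right-hand side is ∫_0^5/3 (4*sin(6*π*x/5)) v dx − 2·v(5/3).


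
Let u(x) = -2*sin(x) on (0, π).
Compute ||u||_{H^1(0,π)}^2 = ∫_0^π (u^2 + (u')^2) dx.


||u||_{H^1(0,π)}^2 = 4*π

u'(x) = -2*cos(x).
Expand u² and (u')² and integrate term by term on (0, π), using: for integers n ≥ 1, ∫_0^π sin²(nx) dx = ∫_0^π cos²(nx) dx = π/2; for n ≠ n', ∫_0^π sin(nx)sin(n'x) dx = ∫_0^π cos(nx)cos(n'x) dx = 0; and by product-to-sum, ∫_0^π sin(nx)cos(n'x) dx = ½∫_0^π [sin((n+n')x) + sin((n−n')x)] dx, which is 0 when n+n' is even and 2n/(n²−n'²) when n+n' is odd (it need not vanish on (0, π)).
  u² squared terms: (-2)²·∫sin(x)² dx = 4·π/2 = 2*π.
  So ∫_0^π u² dx = 2*π.
  (u')² squared terms: (-2)²·∫cos(x)² dx = 4·π/2 = 2*π.
  So ∫_0^π (u')² dx = 2*π.
||u||_{H^1}^2 = (2*π) + (2*π) = 4*π.


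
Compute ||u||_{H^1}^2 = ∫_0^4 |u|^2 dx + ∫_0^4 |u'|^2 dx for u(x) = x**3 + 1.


||u||_{H^1}^2 = 151052/35

The H^1 norm (squared) on an interval (0, L) is
  ||u||_{H^1}^2 = ∫_0^L u(x)^2 dx + ∫_0^L u'(x)^2 dx.
Compute u'(x) = 3*x**2.
Then u(x)^2 = x**6 + 2*x**3 + 1 and u'(x)^2 = 9*x**4.
Integrate each monomial from 0 to 4 using ∫_0^4 c·x^n dx = c·4^(n+1)/(n+1):
  ∫_0^4 u(x)^2 dx = ∫_0^4 (x^6 + 2*x^3 + 1) dx. Term by term:
    ∫_0^4 x^6 dx = 16384/7;  ∫_0^4 2*x^3 dx = 128;  ∫_0^4 1 dx = 4.
  Sum: 16384/7 + 128 + 4 = 17308/7.
  ∫_0^4 u'(x)^2 dx = ∫_0^4 (9*x^4) dx. Term by term:
    ∫_0^4 9*x^4 dx = 9216/5.
Adding: ||u||_{H^1}^2 = 17308/7 + 9216/5 = 151052/35.


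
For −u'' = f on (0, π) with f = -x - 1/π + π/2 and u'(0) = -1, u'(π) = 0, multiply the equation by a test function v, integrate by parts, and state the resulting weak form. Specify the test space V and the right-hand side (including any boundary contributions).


V = H^1(0, π) (v unrestricted at boundary; u is determined up to an additive constant); weak form: ∫_0^π u'v' dx = ∫_0^π (-x - 1/π + π/2) v dx + v(0) for all v ∈ V.

Multiply both sides by a test function v and integrate from 0 to π:
  ∫_0^π −u''(x) v(x) dx = ∫_0^π f(x) v(x) dx.
Integrate the LHS by parts once:
  ∫_0^π −u'' v dx = −[u'(x) v(x)]_0^π + ∫_0^π u'(x) v'(x) dx.
Thus ∫_0^π u'(x) v'(x) dx = ∫_0^π f(x) v(x) dx + [u'(x) v(x)]_0^π.
Choose V so that boundary terms are either known or forced to vanish.
u has inhomogeneous Neumann u'(0) = -1, u'(π) = 0. [u' v]_0^π = (0)·v(π) − (-1)·v(0) = v(0). Take V = H^1(0, π); boundary term becomes part of RHS.
Weak formulation: find u (satisfying any essential BC) such that ∫_0^π u'(x) v'(x) dx = ∫_0^π f v dx + v(0) for all v ∈ V (Neumann data are natural BCs: they enter the RHS as boundary terms).
Substituting f(x) = -x - 1/π + π/2, the right-hand side is ∫_0^π (-x - 1/π + π/2) v dx + v(0).
Compatibility check (pure Neumann): taking v ≡ 1 ∈ V gives 0 = ∫_0^π f dx + (0) − (-1), i.e. ∫_0^π f dx must equal u'(0) − u'(π) = -1. Indeed ∫_0^π (-x - 1/π + π/2) dx = -1, so the data are compatible. The solution is then unique only up to an additive constant (fix it e.g. by requiring ∫_0^π u dx = 0).


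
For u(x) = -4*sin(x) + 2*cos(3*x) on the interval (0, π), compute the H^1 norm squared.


||u||_{H^1(0,π)}^2 = 36*π

u'(x) = -6*sin(3*x) - 4*cos(x).
Expand u² and (u')² and integrate term by term on (0, π), using: for integers n ≥ 1, ∫_0^π sin²(nx) dx = ∫_0^π cos²(nx) dx = π/2; for n ≠ n', ∫_0^π sin(nx)sin(n'x) dx = ∫_0^π cos(nx)cos(n'x) dx = 0; and by product-to-sum, ∫_0^π sin(nx)cos(n'x) dx = ½∫_0^π [sin((n+n')x) + sin((n−n')x)] dx, which is 0 when n+n' is even and 2n/(n²−n'²) when n+n' is odd (it need not vanish on (0, π)).
  u² squared terms: (-4)²·∫sin(x)² dx = 16·π/2 = 8*π;  (2)²·∫cos(3x)² dx = 4·π/2 = 2*π.
  u² cross terms: 2·(-4)·(2)·∫sin(x)·cos(3x) dx = -16·(0) = 0.
  So ∫_0^π u² dx = 8*π + 2*π + 0 = 10*π.
  (u')² squared terms: (-6)²·∫sin(3x)² dx = 36·π/2 = 18*π;  (-4)²·∫cos(x)² dx = 16·π/2 = 8*π.
  (u')² cross terms: 2·(-6)·(-4)·∫sin(3x)·cos(x) dx = 48·(0) = 0.
  So ∫_0^π (u')² dx = 18*π + 8*π + 0 = 26*π.
||u||_{H^1}^2 = (10*π) + (26*π) = 36*π.


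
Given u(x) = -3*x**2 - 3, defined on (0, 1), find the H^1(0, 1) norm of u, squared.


||u||_{H^1}^2 = 144/5

The H^1 norm (squared) on an interval (0, L) is
  ||u||_{H^1}^2 = ∫_0^L u(x)^2 dx + ∫_0^L u'(x)^2 dx.
Compute u'(x) = -6*x.
Then u(x)^2 = 9*x**4 + 18*x**2 + 9 and u'(x)^2 = 36*x**2.
Integrate each monomial from 0 to 1 using ∫_0^1 c·x^n dx = c·1^(n+1)/(n+1):
  ∫_0^1 u(x)^2 dx = ∫_0^1 (9*x^4 + 18*x^2 + 9) dx. Term by term:
    ∫_0^1 9*x^4 dx = 9/5;  ∫_0^1 18*x^2 dx = 6;  ∫_0^1 9 dx = 9.
  Sum: 9/5 + 6 + 9 = 84/5.
  ∫_0^1 u'(x)^2 dx = ∫_0^1 (36*x^2) dx. Term by term:
    ∫_0^1 36*x^2 dx = 12.
Adding: ||u||_{H^1}^2 = 84/5 + 12 = 144/5.


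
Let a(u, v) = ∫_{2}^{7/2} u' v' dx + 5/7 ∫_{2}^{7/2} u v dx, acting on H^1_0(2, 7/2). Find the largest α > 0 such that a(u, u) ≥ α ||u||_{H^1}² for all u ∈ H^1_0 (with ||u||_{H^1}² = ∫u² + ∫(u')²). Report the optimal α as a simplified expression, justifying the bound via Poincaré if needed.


α = (45 + 28*π^2)/(7*(9 + 4*π^2))

Coercivity of a(·,·) on H^1_0(2, 7/2) means a(u, u) ≥ α ||u||_{H^1}² for every u ∈ H^1_0.
The interval has length L = 3/2, and Poincaré/coercivity depend only on L. Here a(u, u) = ∫(u')² + (5/7)·∫u².
Here 0 < c = 5/7 < 1. The condition a(u,u) ≥ α||u||_{H^1}² reads (1−α)∫(u')² ≥ (α−c)∫u². Any admissible α is ≤ 1 (rapidly oscillating u have ∫u²/∫(u')² → 0), and α = 1 would force 0 ≥ (1−c)∫u², impossible since c < 1; so 1−α > 0. By the sharp Poincaré inequality on H^1_0 of an interval of length L, ∫(u')² ≥ (π/L)²∫u² with equality for the first sine mode sin(π(x−x₀)/L) (x₀ the left endpoint), so the inequality holds for all u iff (1−α)(π/L)² ≥ α − c, i.e. α ≤ ((π/L)² + c)/((π/L)² + 1) = (1 + c(L/π)²)/(1 + (L/π)²). With (π/L)² = 4*π^2/9 and c = 5/7, the largest admissible constant is α = ((π/L)² + c)/((π/L)² + 1).
Simplifying, α = (45 + 28*π^2)/(7*(9 + 4*π^2)).


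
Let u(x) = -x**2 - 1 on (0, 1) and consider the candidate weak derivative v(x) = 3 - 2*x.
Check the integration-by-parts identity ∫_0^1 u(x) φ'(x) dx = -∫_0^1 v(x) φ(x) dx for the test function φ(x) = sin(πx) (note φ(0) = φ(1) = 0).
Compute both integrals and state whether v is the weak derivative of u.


LHS = 2/π, RHS = -4/π. No, v is not the weak derivative of u.

u(x) = -x**2 - 1, classical derivative u'(x) = -2*x.
φ(x) = sin(πx), so φ'(x) = π*cos(π*x).
Note φ(0) = φ(1) = 0, so the boundary term u·φ vanishes.
LHS = ∫_0^1 u(x) φ'(x) dx = ∫_0^1 (-π*x^2*cos(π*x) - π*cos(π*x)) dx. Term by term:
  ∫_0^1 -π*cos(π*x) dx = 0;  ∫_0^1 -π*x^2*cos(π*x) dx = 2/π.
Sum: 0 + 2/π = 2/π.
So LHS = 2/π.
∫_0^1 v(x) φ(x) dx = ∫_0^1 (-2*x*sin(π*x) + 3*sin(π*x)) dx. Term by term:
  ∫_0^1 3*sin(π*x) dx = 6/π;  ∫_0^1 -2*x*sin(π*x) dx = -2/π.
Sum: 6/π − 2/π = 4/π.
So RHS = -∫_0^1 v(x) φ(x) dx = -4/π.
LHS − RHS = 6/π ≠ 0, so the identity fails.
(For a valid weak derivative the identity must hold for EVERY test function, in particular this one. The failure shows v is NOT the weak derivative of u.)
Correct weak derivative would be u'(x) = -2*x.


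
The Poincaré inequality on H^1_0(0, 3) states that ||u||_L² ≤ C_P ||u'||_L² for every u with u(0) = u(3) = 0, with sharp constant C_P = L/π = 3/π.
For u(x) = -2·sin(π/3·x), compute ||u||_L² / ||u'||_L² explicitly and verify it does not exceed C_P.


||u||_L² / ||u'||_L² = 3/π = C_P.

u(x) = -2·sin(π/3·x), so u'(x) = -2*π*cos(π*x/3)/3.
Writing u(x) = A·sin(kπx/L) with A = -2 and k = 1, use ∫_0^L sin²(kπx/L) dx = L/2 and ∫_0^L cos²(kπx/L) dx = L/2.
u² = 4·sin²(π/3·x) and (u')² = 4*π^2/9·cos²(π/3·x), and each of sin², cos² integrates to L/2 = 3/2 over (0, 3).
∫_0^3 u² dx = 6, so ||u||_L² = sqrt(6).
∫_0^3 (u')² dx = 2*π^2/3, so ||u'||_L² = sqrt(6)*π/3.
Ratio ||u||_L² / ||u'||_L² = 3/π.
Sharp Poincaré constant on H^1_0(0, 3) is C_P = L/π = 3/π, achieved by sin(π/3·x).
This is the k = 1 eigenfunction (up to amplitude), so the ratio equals the sharp Poincaré constant exactly.


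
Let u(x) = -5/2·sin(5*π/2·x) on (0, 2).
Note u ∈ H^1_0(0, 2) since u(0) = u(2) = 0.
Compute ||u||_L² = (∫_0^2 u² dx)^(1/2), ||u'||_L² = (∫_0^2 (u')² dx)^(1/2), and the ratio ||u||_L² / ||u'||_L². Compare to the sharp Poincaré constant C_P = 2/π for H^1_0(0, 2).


||u||_L² / ||u'||_L² = 2/(5*π) < C_P = 2/π.

u(x) = -5/2·sin(5*π/2·x), so u'(x) = -25*π*cos(5*π*x/2)/4.
Writing u(x) = A·sin(kπx/L) with A = -5/2 and k = 5, use ∫_0^L sin²(kπx/L) dx = L/2 and ∫_0^L cos²(kπx/L) dx = L/2.
u² = 25/4·sin²(5*π/2·x) and (u')² = 625*π^2/16·cos²(5*π/2·x), and each of sin², cos² integrates to L/2 = 1 over (0, 2).
∫_0^2 u² dx = 25/4, so ||u||_L² = 5/2.
∫_0^2 (u')² dx = 625*π^2/16, so ||u'||_L² = 25*π/4.
Ratio ||u||_L² / ||u'||_L² = 2/(5*π).
Sharp Poincaré constant on H^1_0(0, 2) is C_P = L/π = 2/π, achieved by sin(π/2·x).
This is the k = 5 harmonic; the ratio L/(kπ) is strictly less than C_P = L/π, consistent with the sharp inequality ||u||_L² ≤ C_P ||u'||_L².


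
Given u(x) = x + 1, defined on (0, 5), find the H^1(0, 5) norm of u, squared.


||u||_{H^1}^2 = 230/3

The H^1 norm (squared) on an interval (0, L) is
  ||u||_{H^1}^2 = ∫_0^L u(x)^2 dx + ∫_0^L u'(x)^2 dx.
Compute u'(x) = 1.
Then u(x)^2 = x**2 + 2*x + 1 and u'(x)^2 = 1.
Integrate each monomial from 0 to 5 using ∫_0^5 c·x^n dx = c·5^(n+1)/(n+1):
  ∫_0^5 u(x)^2 dx = ∫_0^5 (x^2 + 2*x + 1) dx. Term by term:
    ∫_0^5 x^2 dx = 125/3;  ∫_0^5 2*x dx = 25;  ∫_0^5 1 dx = 5.
  Sum: 125/3 + 25 + 5 = 215/3.
  ∫_0^5 u'(x)^2 dx = ∫_0^5 (1) dx. Term by term:
    ∫_0^5 1 dx = 5.
Adding: ||u||_{H^1}^2 = 215/3 + 5 = 230/3.


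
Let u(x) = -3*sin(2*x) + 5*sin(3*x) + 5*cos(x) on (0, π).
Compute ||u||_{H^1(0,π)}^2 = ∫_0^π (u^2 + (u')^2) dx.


||u||_{H^1(0,π)}^2 = -80 + 345*π/2

u'(x) = -5*sin(x) - 6*cos(2*x) + 15*cos(3*x).
Expand u² and (u')² and integrate term by term on (0, π), using: for integers n ≥ 1, ∫_0^π sin²(nx) dx = ∫_0^π cos²(nx) dx = π/2; for n ≠ n', ∫_0^π sin(nx)sin(n'x) dx = ∫_0^π cos(nx)cos(n'x) dx = 0; and by product-to-sum, ∫_0^π sin(nx)cos(n'x) dx = ½∫_0^π [sin((n+n')x) + sin((n−n')x)] dx, which is 0 when n+n' is even and 2n/(n²−n'²) when n+n' is odd (it need not vanish on (0, π)).
  u² squared terms: (-3)²·∫sin(2x)² dx = 9·π/2 = 9*π/2;  (5)²·∫cos(x)² dx = 25·π/2 = 25*π/2;  (5)²·∫sin(3x)² dx = 25·π/2 = 25*π/2.
  u² cross terms: 2·(-3)·(5)·∫sin(2x)·cos(x) dx = -30·(4/3) = -40;  2·(-3)·(5)·∫sin(2x)·sin(3x) dx = -30·(0) = 0;  2·(5)·(5)·∫cos(x)·sin(3x) dx = 50·(0) = 0.
  So ∫_0^π u² dx = 9*π/2 + 25*π/2 + 25*π/2 − 40 + 0 + 0 = -40 + 59*π/2.
  (u')² squared terms: (-6)²·∫cos(2x)² dx = 36·π/2 = 18*π;  (-5)²·∫sin(x)² dx = 25·π/2 = 25*π/2;  (15)²·∫cos(3x)² dx = 225·π/2 = 225*π/2.
  (u')² cross terms: 2·(-6)·(-5)·∫cos(2x)·sin(x) dx = 60·(-2/3) = -40;  2·(-6)·(15)·∫cos(2x)·cos(3x) dx = -180·(0) = 0;  2·(-5)·(15)·∫sin(x)·cos(3x) dx = -150·(0) = 0.
  So ∫_0^π (u')² dx = 18*π + 25*π/2 + 225*π/2 − 40 + 0 + 0 = -40 + 143*π.
||u||_{H^1}^2 = (-40 + 59*π/2) + (-40 + 143*π) = -80 + 345*π/2.


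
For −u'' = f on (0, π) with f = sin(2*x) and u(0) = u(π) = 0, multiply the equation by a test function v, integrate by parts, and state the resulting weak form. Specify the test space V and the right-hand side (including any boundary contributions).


V = H^1_0(0, π) (so v(0) = v(π) = 0); weak form: ∫_0^π u'v' dx = ∫_0^π (sin(2*x)) v dx for all v ∈ V.

Multiply both sides by a test function v and integrate from 0 to π:
  ∫_0^π −u''(x) v(x) dx = ∫_0^π f(x) v(x) dx.
Integrate the LHS by parts once:
  ∫_0^π −u'' v dx = −[u'(x) v(x)]_0^π + ∫_0^π u'(x) v'(x) dx.
Thus ∫_0^π u'(x) v'(x) dx = ∫_0^π f(x) v(x) dx + [u'(x) v(x)]_0^π.
Choose V so that boundary terms are either known or forced to vanish.
u is Dirichlet: u(0) = u(π) = 0. Let V = H^1_0(0, π); then v(0) = v(π) = 0, and [u' v]_0^π = 0.
Weak formulation: find u (satisfying any essential BC) such that ∫_0^π u'(x) v'(x) dx = ∫_0^π f v dx for all v ∈ V.
Substituting f(x) = sin(2*x), the right-hand side is ∫_0^π (sin(2*x)) v dx.


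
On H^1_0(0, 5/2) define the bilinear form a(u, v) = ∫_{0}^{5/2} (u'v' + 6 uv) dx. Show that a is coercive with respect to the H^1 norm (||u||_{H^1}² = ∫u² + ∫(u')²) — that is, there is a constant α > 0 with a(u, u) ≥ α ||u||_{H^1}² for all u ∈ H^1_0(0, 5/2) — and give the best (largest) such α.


α = 1

Coercivity of a(·,·) on H^1_0(0, 5/2) means a(u, u) ≥ α ||u||_{H^1}² for every u ∈ H^1_0.
The interval has length L = 5/2, and Poincaré/coercivity depend only on L. Here a(u, u) = ∫(u')² + (6)·∫u².
Here c = 6 ≥ 1, so a(u,u) = ∫(u')² + c∫u² ≥ ∫(u')² + ∫u² = ||u||_{H^1}², i.e. α = 1 works. No larger α is possible: a(u,u) ≥ α||u||_{H^1}² means (1−α)∫(u')² ≥ (α−c)∫u², and for the modes u_n = sin(nπ(x−x₀)/L) (x₀ the left endpoint) one has ∫u_n²/∫(u_n')² = (L/(nπ))² → 0, so a(u_n,u_n)/||u_n||_{H^1}² → 1. Hence the optimal constant is α = 1.
Therefore α = 1.


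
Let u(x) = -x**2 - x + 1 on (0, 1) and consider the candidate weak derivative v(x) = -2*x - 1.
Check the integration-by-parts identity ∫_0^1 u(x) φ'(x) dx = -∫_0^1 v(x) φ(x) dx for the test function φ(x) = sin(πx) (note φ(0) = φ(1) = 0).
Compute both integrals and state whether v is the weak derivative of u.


LHS = 4/π, RHS = 4/π. Yes, v = u' weakly.

u(x) = -x**2 - x + 1, classical derivative u'(x) = -2*x - 1.
φ(x) = sin(πx), so φ'(x) = π*cos(π*x).
Note φ(0) = φ(1) = 0, so the boundary term u·φ vanishes.
LHS = ∫_0^1 u(x) φ'(x) dx = ∫_0^1 (-π*x^2*cos(π*x) - π*x*cos(π*x) + π*cos(π*x)) dx. Term by term:
  ∫_0^1 π*cos(π*x) dx = 0;  ∫_0^1 -π*x*cos(π*x) dx = 2/π;  ∫_0^1 -π*x^2*cos(π*x) dx = 2/π.
Sum: 0 + 2/π + 2/π = 4/π.
So LHS = 4/π.
∫_0^1 v(x) φ(x) dx = ∫_0^1 (-2*x*sin(π*x) - sin(π*x)) dx. Term by term:
  ∫_0^1 -sin(π*x) dx = -2/π;  ∫_0^1 -2*x*sin(π*x) dx = -2/π.
Sum: -2/π − 2/π = -4/π.
So RHS = -∫_0^1 v(x) φ(x) dx = 4/π.
LHS = RHS, so the identity holds for this test φ.
Moreover u is smooth here and v(x) = u'(x) = -2*x - 1 pointwise, so the identity holds for every test function. Hence v is the weak derivative of u.
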